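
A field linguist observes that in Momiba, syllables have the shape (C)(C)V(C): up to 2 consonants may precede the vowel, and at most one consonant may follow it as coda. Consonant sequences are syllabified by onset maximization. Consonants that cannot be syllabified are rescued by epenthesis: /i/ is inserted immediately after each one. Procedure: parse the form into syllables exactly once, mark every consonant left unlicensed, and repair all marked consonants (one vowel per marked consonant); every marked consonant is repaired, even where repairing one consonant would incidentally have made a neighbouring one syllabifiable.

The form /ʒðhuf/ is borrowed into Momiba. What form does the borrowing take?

ʒiðhuf

The consonants /ʒ/ cannot be parsed into a legal (C)(C)V(C) syllable (at most one coda consonant is licensed; onsets may contain at most 2 consonants).
Epenthesis after each stranded consonant: /ʒ/ → /ʒi/.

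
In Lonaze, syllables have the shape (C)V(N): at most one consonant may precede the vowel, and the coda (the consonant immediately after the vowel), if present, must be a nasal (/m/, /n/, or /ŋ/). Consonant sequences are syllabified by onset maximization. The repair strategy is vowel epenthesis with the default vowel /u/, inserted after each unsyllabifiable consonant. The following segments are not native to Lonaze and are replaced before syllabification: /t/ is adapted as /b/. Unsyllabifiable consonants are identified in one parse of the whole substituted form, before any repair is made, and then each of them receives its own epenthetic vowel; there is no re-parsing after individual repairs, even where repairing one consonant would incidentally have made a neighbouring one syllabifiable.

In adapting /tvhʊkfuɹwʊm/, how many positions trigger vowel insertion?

4

After substitution the input is /bvhʊkfuɹwʊm/.
The unsyllabifiable consonants are /b/, /v/, /k/, /ɹ/; each receives one epenthetic vowel.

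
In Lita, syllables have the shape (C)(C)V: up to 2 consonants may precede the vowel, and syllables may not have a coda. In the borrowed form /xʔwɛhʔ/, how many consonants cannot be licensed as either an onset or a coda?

Syllabifying with onset maximization leaves /x/, /h/, /ʔ/ stranded (no codas are permitted; onsets may contain at most 2 consonants).

3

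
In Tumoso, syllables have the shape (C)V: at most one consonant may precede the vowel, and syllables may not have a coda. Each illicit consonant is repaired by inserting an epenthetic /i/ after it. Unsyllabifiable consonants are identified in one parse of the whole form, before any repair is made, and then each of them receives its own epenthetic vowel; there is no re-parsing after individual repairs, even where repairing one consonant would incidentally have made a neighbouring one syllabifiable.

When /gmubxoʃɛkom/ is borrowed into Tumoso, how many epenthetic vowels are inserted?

3

The unsyllabifiable consonants are /g/, /b/, /m/; each receives one epenthetic vowel.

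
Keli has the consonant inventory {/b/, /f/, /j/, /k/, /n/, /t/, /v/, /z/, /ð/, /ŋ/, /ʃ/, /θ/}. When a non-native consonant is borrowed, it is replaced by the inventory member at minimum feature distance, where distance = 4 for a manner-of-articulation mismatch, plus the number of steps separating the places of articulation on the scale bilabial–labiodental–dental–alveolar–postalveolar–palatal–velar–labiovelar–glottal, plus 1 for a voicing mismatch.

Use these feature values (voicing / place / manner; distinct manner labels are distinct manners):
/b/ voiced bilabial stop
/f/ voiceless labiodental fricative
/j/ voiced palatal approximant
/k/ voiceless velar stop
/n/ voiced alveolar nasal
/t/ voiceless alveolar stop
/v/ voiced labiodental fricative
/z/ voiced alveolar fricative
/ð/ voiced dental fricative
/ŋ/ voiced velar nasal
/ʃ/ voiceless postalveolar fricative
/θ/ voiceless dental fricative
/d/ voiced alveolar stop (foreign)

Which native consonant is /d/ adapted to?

/t/ is closest: same manner (stop), place distance 0 (alveolar→alveolar), voicing differs (+1); total 1. Next closest is /b/ at distance 3.

t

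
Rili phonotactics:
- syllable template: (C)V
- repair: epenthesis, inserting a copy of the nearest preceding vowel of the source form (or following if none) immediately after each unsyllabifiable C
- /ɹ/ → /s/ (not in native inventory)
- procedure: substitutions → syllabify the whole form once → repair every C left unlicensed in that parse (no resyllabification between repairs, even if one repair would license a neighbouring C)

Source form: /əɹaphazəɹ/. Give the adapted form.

Substitution: /ɹ/ → /s/, giving /əsaphazəs/.
The consonants /p/, /s/ cannot be parsed into a legal (C)V syllable (no codas are permitted; onsets are limited to one consonant).
Each unlicensed consonant becomes the onset of a new syllable: /p/ → /pa/, /s/ → /sə/.

əsapahazəsə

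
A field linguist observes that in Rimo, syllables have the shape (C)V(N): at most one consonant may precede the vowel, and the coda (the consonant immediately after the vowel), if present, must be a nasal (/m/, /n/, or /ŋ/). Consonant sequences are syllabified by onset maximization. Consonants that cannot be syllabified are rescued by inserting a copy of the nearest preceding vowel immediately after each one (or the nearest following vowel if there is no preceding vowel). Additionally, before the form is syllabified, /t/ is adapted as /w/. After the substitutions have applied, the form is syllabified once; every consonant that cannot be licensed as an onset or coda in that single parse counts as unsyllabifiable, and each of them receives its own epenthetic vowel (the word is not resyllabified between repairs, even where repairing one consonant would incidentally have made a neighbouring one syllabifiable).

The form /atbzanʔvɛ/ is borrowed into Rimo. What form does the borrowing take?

Substitution: /t/ → /w/, giving /awbzanʔvɛ/.
Syllabifying with onset maximization leaves /w/, /b/, /ʔ/ stranded (only a nasal (/m/, /n/, or /ŋ/) is licensed in coda position; onsets are limited to one consonant).
Each unlicensed consonant becomes the onset of a new syllable: /w/ → /wa/, /b/ → /ba/, /ʔ/ → /ʔa/.

awabazanʔavɛ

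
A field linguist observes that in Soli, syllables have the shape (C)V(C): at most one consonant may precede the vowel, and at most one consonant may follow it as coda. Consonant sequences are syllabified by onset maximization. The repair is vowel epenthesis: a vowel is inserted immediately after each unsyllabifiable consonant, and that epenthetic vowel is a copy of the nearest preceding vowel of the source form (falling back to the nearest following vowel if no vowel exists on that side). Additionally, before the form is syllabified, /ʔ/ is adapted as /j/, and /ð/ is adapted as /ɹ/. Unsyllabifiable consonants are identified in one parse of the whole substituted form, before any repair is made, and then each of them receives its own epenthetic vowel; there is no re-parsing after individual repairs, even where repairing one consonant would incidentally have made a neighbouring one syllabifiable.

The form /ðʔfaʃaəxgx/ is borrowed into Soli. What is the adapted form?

ɹajafaʃaəxgəxə

Substitution: /ð/ → /ɹ/, /ʔ/ → /j/, giving /ɹjfaʃaəxgx/.
The consonants /ɹ/, /j/, /g/, /x/ cannot be parsed into a legal (C)V(C) syllable (at most one coda consonant is licensed; onsets are limited to one consonant).
Epenthesis after each stranded consonant: /ɹ/ → /ɹa/, /j/ → /ja/, /g/ → /gə/, /x/ → /xə/.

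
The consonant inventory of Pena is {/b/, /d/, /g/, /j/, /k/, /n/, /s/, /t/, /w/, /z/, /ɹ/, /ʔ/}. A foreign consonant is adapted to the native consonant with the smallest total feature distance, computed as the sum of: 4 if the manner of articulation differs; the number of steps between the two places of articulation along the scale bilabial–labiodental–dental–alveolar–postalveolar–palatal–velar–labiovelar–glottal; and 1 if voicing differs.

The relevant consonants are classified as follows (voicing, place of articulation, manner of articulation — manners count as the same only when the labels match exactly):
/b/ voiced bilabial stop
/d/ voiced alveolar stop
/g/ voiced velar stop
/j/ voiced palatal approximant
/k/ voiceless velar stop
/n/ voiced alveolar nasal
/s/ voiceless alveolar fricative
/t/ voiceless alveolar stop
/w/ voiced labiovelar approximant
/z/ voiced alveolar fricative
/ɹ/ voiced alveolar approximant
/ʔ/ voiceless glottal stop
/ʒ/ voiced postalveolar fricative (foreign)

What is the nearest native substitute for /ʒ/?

/z/ is closest: same manner (fricative), place distance 1 (postalveolar→alveolar), same voicing; total 1. Next closest is /s/ at distance 2.

z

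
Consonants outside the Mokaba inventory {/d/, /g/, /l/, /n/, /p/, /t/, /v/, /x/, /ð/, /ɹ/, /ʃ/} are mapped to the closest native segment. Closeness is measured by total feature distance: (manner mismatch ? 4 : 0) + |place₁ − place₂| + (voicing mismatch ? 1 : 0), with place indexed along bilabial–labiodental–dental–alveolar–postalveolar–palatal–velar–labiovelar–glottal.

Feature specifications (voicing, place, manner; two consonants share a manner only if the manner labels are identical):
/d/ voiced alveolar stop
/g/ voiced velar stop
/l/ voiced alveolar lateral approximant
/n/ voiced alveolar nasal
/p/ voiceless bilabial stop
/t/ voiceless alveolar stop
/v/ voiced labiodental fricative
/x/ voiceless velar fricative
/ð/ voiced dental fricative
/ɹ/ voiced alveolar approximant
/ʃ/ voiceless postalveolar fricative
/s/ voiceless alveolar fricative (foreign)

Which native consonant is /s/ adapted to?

/ʃ/ is closest: same manner (fricative), place distance 1 (alveolar→postalveolar), same voicing; total 1. Next closest is /ð/ at distance 2.

ʃ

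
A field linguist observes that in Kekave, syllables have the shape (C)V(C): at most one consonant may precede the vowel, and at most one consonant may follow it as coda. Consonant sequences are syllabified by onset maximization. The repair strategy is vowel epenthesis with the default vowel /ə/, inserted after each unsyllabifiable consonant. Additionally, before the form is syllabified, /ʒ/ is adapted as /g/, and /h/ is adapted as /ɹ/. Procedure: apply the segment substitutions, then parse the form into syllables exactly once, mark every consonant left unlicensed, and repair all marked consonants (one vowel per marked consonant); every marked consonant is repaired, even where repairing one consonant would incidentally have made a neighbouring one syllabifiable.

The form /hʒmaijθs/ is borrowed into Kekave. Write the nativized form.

ɹəgəmaijθəsə

Substitution: /h/ → /ɹ/, /ʒ/ → /g/, giving /ɹgmaijθs/.
Under (C)V(C), the unsyllabifiable consonants are /ɹ/, /g/, /θ/, /s/ (at most one coda consonant is licensed; onsets are limited to one consonant).
Epenthesis after each stranded consonant: /ɹ/ → /ɹə/, /g/ → /gə/, /θ/ → /θə/, /s/ → /sə/.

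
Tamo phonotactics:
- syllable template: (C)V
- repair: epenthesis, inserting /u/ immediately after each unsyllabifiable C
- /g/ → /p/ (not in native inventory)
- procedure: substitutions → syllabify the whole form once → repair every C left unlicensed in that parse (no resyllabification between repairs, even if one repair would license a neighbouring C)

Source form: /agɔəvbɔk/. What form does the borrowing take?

Substitution: /g/ → /p/, giving /apɔəvbɔk/.
Under (C)V, the unsyllabifiable consonants are /v/, /k/ (no codas are permitted; onsets are limited to one consonant).
Inserting the epenthetic vowel yields /v/ → /vu/, /k/ → /ku/.

apɔəvubɔku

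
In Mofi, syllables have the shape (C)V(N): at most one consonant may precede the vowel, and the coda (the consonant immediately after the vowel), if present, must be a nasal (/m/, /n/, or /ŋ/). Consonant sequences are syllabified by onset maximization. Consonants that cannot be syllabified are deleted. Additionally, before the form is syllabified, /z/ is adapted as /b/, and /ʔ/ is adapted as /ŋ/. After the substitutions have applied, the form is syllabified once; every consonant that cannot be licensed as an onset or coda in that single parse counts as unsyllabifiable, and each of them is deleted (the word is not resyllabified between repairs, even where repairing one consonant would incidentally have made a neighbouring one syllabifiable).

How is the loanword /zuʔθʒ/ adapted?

buŋ

Substitution: /z/ → /b/, /ʔ/ → /ŋ/, giving /buŋθʒ/.
Syllabifying with onset maximization leaves /θ/, /ʒ/ stranded (only a nasal (/m/, /n/, or /ŋ/) is licensed in coda position; onsets are limited to one consonant).
Deletion applies to /θ/, /ʒ/.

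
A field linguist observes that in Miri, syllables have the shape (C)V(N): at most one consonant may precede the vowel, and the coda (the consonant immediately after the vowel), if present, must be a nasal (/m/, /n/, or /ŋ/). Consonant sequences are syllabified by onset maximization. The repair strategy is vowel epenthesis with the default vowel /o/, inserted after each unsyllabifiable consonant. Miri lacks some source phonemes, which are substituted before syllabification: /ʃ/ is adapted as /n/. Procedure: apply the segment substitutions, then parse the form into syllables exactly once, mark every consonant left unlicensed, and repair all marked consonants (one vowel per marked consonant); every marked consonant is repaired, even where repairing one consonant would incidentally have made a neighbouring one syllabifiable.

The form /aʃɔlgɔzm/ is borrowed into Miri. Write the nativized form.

Substitution: /ʃ/ → /n/, giving /anɔlgɔzm/.
The consonants /l/, /z/, /m/ cannot be parsed into a legal (C)V(N) syllable (only a nasal (/m/, /n/, or /ŋ/) is licensed in coda position; onsets are limited to one consonant).
Each unlicensed consonant becomes the onset of a new syllable: /l/ → /lo/, /z/ → /zo/, /m/ → /mo/.

anɔlogɔzomo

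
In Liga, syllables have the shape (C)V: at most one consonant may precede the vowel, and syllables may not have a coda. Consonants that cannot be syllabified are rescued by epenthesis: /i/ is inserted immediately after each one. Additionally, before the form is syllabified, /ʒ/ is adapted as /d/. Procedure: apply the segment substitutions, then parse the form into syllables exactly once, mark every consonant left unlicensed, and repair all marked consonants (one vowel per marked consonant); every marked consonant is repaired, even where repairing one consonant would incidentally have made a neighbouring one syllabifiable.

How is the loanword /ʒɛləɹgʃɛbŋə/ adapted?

Substitution: /ʒ/ → /d/, giving /dɛləɹgʃɛbŋə/.
Under (C)V, the unsyllabifiable consonants are /ɹ/, /g/, /b/ (no codas are permitted; onsets are limited to one consonant).
Epenthesis after each stranded consonant: /ɹ/ → /ɹi/, /g/ → /gi/, /b/ → /bi/.

dɛləɹigiʃɛbiŋə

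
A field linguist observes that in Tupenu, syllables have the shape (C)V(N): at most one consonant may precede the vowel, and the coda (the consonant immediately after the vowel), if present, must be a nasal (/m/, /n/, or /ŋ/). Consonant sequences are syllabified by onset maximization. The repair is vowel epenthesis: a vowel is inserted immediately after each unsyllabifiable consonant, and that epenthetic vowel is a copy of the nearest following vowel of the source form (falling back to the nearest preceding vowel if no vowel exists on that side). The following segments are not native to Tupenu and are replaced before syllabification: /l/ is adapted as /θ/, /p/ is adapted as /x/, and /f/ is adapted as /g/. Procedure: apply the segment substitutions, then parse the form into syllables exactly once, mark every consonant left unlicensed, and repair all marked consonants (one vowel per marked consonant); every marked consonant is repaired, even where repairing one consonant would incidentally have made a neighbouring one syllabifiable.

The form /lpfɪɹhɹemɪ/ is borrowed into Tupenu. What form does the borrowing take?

Substitution: /l/ → /θ/, /p/ → /x/, /f/ → /g/, giving /θxgɪɹhɹemɪ/.
Under (C)V(N), the unsyllabifiable consonants are /θ/, /x/, /ɹ/, /h/ (only a nasal (/m/, /n/, or /ŋ/) is licensed in coda position; onsets are limited to one consonant).
Each unlicensed consonant becomes the onset of a new syllable: /θ/ → /θɪ/, /x/ → /xɪ/, /ɹ/ → /ɹe/, /h/ → /he/.

θɪxɪgɪɹeheɹemɪ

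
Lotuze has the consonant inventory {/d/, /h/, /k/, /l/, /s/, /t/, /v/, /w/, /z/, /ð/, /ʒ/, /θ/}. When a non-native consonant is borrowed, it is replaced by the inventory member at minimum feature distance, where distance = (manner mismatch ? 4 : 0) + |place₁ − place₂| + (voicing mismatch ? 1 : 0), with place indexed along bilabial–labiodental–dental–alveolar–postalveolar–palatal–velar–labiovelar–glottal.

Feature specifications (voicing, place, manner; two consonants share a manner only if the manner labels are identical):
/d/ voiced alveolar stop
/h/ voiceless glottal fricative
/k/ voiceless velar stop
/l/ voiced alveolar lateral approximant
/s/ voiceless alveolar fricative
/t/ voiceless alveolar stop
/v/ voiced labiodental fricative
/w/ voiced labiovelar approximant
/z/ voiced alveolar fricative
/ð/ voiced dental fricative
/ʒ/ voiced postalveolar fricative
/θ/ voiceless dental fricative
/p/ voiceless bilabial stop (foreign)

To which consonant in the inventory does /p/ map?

t

/t/ is closest: same manner (stop), place distance 3 (bilabial→alveolar), same voicing; total 3. Next closest is /d/ at distance 4.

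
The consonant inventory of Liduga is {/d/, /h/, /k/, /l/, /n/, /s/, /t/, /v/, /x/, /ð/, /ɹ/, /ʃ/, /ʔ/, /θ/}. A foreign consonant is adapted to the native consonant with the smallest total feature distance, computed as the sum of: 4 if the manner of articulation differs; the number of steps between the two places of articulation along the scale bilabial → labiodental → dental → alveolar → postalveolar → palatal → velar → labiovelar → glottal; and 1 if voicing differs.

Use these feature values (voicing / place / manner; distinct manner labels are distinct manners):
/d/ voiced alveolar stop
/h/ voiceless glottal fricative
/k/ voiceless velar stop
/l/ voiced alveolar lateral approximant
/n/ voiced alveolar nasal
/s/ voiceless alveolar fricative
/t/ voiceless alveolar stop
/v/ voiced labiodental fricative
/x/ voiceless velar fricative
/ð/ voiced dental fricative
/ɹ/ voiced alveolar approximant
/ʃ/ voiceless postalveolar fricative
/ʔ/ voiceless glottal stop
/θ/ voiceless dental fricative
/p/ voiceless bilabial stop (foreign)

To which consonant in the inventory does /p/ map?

t

/t/ is closest: same manner (stop), place distance 3 (bilabial→alveolar), same voicing; total 3. Next closest is /d/ at distance 4.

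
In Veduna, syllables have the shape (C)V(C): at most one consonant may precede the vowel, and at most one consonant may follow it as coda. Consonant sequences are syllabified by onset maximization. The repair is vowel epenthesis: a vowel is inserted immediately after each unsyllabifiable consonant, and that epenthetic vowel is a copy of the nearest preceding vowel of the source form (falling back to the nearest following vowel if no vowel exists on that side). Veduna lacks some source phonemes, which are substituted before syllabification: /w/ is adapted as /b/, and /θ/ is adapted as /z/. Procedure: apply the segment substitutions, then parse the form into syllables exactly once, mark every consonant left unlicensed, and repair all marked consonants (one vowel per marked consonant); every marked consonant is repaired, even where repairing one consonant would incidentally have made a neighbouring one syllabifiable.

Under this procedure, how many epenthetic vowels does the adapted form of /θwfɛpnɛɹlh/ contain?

After substitution the input is /zbfɛpnɛɹlh/.
The unsyllabifiable consonants are /z/, /b/, /l/, /h/; each receives one epenthetic vowel.

4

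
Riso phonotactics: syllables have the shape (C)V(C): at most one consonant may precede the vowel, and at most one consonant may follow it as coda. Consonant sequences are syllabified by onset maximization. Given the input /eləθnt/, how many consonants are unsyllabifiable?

2

Syllabifying with onset maximization leaves /n/, /t/ stranded (at most one coda consonant is licensed; onsets are limited to one consonant).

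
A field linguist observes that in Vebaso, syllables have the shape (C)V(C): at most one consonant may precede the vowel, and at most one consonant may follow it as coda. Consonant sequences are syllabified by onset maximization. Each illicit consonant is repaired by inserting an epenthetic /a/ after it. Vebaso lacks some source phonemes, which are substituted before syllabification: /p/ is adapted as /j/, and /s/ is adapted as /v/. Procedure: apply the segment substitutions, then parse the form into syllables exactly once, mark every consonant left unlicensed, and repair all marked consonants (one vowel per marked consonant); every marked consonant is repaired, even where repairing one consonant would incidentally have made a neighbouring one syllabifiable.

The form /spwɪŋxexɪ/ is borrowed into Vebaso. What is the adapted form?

vajawɪŋxexɪ

Substitution: /s/ → /v/, /p/ → /j/, giving /vjwɪŋxexɪ/.
Under (C)V(C), the unsyllabifiable consonants are /v/, /j/ (at most one coda consonant is licensed; onsets are limited to one consonant).
Epenthesis after each stranded consonant: /v/ → /va/, /j/ → /ja/.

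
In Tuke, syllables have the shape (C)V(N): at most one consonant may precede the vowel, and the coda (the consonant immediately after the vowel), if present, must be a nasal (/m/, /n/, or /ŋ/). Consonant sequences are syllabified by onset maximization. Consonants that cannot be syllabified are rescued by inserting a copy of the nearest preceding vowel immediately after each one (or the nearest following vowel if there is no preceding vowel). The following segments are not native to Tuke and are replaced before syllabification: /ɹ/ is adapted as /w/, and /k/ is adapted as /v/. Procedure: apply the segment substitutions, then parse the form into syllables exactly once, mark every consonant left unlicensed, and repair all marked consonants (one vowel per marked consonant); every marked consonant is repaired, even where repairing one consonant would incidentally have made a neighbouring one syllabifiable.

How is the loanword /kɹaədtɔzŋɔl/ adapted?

vawaədətɔzɔŋɔlɔ

Substitution: /k/ → /v/, /ɹ/ → /w/, giving /vwaədtɔzŋɔl/.
Syllabifying with onset maximization leaves /v/, /d/, /z/, /l/ stranded (only a nasal (/m/, /n/, or /ŋ/) is licensed in coda position; onsets are limited to one consonant).
Each unlicensed consonant becomes the onset of a new syllable: /v/ → /va/, /d/ → /də/, /z/ → /zɔ/, /l/ → /lɔ/.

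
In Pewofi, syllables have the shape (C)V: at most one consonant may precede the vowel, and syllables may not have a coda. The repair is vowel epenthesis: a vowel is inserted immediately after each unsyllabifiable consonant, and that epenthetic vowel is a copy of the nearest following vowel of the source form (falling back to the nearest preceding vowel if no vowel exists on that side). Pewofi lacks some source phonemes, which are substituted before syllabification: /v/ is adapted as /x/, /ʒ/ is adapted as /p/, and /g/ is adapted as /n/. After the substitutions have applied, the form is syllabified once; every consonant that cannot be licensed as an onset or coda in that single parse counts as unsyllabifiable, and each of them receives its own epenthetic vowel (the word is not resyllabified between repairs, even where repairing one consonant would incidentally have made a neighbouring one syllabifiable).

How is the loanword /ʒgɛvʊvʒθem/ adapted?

pɛnɛxʊxepeθeme

Substitution: /ʒ/ → /p/, /g/ → /n/, /v/ → /x/, giving /pnɛxʊxpθem/.
Syllabifying with onset maximization leaves /p/, /x/, /p/, /m/ stranded (no codas are permitted; onsets are limited to one consonant).
Inserting the epenthetic vowel yields /p/ → /pɛ/, /x/ → /xe/, /p/ → /pe/, /m/ → /me/.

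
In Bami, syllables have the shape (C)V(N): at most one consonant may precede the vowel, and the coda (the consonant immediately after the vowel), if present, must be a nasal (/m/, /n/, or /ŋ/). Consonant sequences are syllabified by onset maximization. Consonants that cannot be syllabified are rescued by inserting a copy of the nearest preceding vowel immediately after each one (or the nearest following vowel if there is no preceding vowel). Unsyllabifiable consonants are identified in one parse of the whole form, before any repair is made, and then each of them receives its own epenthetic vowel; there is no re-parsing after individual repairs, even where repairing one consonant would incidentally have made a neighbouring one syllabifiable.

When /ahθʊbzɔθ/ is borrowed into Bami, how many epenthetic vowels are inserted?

The unsyllabifiable consonants are /h/, /b/, /θ/; each receives one epenthetic vowel.

3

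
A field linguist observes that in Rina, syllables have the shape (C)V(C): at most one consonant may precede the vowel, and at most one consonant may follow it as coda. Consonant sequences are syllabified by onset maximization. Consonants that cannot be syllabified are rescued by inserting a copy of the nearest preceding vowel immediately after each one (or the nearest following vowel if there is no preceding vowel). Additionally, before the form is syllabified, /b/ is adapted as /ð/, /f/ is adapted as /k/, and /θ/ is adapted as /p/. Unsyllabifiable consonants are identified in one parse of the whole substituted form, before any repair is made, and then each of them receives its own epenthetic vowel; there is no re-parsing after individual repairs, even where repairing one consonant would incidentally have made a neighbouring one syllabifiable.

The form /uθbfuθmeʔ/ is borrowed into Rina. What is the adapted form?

Substitution: /θ/ → /p/, /b/ → /ð/, /f/ → /k/, giving /upðkupmeʔ/.
The consonants /ð/ cannot be parsed into a legal (C)V(C) syllable (at most one coda consonant is licensed; onsets are limited to one consonant).
Each unlicensed consonant becomes the onset of a new syllable: /ð/ → /ðu/.

upðukupmeʔ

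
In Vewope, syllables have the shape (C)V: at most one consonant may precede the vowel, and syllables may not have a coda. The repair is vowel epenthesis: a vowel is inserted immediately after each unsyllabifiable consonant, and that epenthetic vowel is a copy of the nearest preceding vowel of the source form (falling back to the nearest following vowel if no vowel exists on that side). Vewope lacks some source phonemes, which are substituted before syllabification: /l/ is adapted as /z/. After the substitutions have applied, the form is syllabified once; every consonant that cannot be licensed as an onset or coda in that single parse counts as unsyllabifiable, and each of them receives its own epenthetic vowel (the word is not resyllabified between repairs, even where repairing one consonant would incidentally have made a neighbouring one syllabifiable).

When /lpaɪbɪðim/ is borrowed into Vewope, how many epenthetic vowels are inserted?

2

After substitution the input is /zpaɪbɪðim/.
The unsyllabifiable consonants are /z/, /m/; each receives one epenthetic vowel.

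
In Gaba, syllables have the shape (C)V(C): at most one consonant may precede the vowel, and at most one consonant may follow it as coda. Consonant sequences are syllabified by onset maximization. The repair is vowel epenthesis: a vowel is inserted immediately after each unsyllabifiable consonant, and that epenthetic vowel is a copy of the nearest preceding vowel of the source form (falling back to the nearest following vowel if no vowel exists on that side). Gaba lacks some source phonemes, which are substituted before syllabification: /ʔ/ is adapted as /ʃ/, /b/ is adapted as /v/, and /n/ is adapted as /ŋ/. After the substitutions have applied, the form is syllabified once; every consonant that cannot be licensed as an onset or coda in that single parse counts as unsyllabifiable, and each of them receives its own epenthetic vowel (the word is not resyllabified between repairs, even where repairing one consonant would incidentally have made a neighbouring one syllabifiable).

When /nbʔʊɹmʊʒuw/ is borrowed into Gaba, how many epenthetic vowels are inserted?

After substitution the input is /ŋvʃʊɹmʊʒuw/.
The unsyllabifiable consonants are /ŋ/, /v/; each receives one epenthetic vowel.

2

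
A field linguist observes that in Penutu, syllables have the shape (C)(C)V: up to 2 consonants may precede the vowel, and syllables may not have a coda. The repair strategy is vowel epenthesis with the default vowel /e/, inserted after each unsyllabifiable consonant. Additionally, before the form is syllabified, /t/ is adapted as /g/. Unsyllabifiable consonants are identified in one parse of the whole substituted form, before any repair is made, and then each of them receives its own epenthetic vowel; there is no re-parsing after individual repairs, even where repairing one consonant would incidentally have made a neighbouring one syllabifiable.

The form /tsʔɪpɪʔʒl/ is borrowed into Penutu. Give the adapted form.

Substitution: /t/ → /g/, giving /gsʔɪpɪʔʒl/.
Under (C)(C)V, the unsyllabifiable consonants are /g/, /ʔ/, /ʒ/, /l/ (no codas are permitted; onsets may contain at most 2 consonants).
Inserting the epenthetic vowel yields /g/ → /ge/, /ʔ/ → /ʔe/, /ʒ/ → /ʒe/, /l/ → /le/.

gesʔɪpɪʔeʒele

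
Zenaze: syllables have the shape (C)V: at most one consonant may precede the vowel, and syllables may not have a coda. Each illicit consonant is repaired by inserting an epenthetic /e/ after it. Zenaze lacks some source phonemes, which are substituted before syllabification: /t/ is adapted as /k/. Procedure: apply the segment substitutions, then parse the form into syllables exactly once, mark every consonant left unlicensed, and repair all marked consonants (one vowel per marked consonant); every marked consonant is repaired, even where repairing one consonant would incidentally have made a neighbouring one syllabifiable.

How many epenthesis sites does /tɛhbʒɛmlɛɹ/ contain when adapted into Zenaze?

4

After substitution the input is /kɛhbʒɛmlɛɹ/.
The unsyllabifiable consonants are /h/, /b/, /m/, /ɹ/; each receives one epenthetic vowel.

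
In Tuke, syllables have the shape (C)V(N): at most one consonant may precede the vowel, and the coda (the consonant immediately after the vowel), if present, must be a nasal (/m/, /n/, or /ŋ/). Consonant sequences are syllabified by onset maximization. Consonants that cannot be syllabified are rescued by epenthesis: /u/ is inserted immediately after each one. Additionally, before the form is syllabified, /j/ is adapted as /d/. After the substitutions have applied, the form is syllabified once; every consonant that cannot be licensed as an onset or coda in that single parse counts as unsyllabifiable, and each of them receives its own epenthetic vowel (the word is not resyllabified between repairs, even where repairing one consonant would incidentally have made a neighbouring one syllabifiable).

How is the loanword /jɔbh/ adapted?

dɔbuhu

Substitution: /j/ → /d/, giving /dɔbh/.
Syllabifying with onset maximization leaves /b/, /h/ stranded (only a nasal (/m/, /n/, or /ŋ/) is licensed in coda position; onsets are limited to one consonant).
Epenthesis after each stranded consonant: /b/ → /bu/, /h/ → /hu/.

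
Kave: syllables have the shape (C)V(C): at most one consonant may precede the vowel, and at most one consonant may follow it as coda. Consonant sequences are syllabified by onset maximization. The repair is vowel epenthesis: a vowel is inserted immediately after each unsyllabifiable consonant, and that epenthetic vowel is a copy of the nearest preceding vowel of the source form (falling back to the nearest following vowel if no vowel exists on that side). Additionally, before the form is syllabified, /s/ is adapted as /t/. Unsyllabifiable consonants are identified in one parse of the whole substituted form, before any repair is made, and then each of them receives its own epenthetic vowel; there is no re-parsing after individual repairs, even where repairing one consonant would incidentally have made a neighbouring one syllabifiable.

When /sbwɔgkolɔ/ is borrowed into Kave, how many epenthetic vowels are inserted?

2

After substitution the input is /tbwɔgkolɔ/.
The unsyllabifiable consonants are /t/, /b/; each receives one epenthetic vowel.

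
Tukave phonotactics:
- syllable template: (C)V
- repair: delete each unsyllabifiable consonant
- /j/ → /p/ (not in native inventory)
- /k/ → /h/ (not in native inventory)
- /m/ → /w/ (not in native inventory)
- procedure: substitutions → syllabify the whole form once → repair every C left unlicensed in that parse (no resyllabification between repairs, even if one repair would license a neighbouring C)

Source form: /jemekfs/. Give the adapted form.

Substitution: /j/ → /p/, /m/ → /w/, /k/ → /h/, giving /pewehfs/.
The consonants /h/, /f/, /s/ cannot be parsed into a legal (C)V syllable (no codas are permitted; onsets are limited to one consonant).
Deletion applies to /h/, /f/, /s/.

pewe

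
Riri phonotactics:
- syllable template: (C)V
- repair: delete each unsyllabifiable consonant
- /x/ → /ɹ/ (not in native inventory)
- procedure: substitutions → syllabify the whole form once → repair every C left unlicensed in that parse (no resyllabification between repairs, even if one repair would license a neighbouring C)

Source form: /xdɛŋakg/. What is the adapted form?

Substitution: /x/ → /ɹ/, giving /ɹdɛŋakg/.
Syllabifying with onset maximization leaves /ɹ/, /k/, /g/ stranded (no codas are permitted; onsets are limited to one consonant).
Each unlicensed consonant is deleted: /ɹ/, /k/, /g/.

dɛŋa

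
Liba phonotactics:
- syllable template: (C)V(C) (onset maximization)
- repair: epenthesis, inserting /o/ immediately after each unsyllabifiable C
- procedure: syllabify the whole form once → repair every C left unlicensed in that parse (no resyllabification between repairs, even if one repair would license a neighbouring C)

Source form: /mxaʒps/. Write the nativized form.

moxaʒposo

Syllabifying with onset maximization leaves /m/, /p/, /s/ stranded (at most one coda consonant is licensed; onsets are limited to one consonant).
Epenthesis after each stranded consonant: /m/ → /mo/, /p/ → /po/, /s/ → /so/.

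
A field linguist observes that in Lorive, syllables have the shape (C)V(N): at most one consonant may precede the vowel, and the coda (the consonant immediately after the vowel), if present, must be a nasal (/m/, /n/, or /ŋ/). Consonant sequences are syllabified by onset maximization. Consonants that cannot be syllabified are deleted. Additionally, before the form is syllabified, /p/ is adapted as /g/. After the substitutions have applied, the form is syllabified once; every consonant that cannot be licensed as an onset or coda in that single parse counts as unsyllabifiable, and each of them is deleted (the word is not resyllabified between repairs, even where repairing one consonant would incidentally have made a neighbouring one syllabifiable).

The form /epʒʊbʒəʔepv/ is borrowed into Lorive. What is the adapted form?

eʒʊʒəʔe

Substitution: /p/ → /g/, giving /egʒʊbʒəʔegv/.
Syllabifying with onset maximization leaves /g/, /b/, /g/, /v/ stranded (only a nasal (/m/, /n/, or /ŋ/) is licensed in coda position; onsets are limited to one consonant).
Each unlicensed consonant is deleted: /g/, /b/, /g/, /v/.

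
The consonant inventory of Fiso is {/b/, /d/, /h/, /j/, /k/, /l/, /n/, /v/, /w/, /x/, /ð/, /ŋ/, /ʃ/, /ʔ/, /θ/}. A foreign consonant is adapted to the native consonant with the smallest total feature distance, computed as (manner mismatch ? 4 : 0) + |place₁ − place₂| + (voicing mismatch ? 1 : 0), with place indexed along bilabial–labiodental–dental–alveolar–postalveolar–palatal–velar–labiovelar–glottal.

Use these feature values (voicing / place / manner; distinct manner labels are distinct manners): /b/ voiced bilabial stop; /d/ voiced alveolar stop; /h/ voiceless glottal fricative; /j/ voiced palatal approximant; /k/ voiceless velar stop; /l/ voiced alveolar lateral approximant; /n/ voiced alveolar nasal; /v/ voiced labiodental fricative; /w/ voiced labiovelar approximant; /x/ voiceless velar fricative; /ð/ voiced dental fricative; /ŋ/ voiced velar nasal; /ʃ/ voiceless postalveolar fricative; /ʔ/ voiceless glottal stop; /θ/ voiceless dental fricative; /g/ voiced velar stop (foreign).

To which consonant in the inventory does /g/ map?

k

/k/ is closest: same manner (stop), place distance 0 (velar→velar), voicing differs (+1); total 1. Next closest is /d/ at distance 3.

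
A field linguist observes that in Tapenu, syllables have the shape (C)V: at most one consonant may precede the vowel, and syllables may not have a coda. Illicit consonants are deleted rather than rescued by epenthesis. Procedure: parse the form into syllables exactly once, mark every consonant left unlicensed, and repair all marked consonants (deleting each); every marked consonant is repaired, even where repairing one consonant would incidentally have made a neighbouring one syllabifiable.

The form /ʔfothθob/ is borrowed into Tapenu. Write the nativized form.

foθo

Under (C)V, the unsyllabifiable consonants are /ʔ/, /t/, /h/, /b/ (no codas are permitted; onsets are limited to one consonant).
Deletion applies to /ʔ/, /t/, /h/, /b/.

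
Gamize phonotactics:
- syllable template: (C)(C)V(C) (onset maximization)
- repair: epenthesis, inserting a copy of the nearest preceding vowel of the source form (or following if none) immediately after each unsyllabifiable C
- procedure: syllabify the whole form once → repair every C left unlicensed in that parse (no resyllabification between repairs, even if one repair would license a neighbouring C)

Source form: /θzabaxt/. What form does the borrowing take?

θzabaxta

Under (C)(C)V(C), the unsyllabifiable consonants are /t/ (at most one coda consonant is licensed; onsets may contain at most 2 consonants).
Epenthesis after each stranded consonant: /t/ → /ta/.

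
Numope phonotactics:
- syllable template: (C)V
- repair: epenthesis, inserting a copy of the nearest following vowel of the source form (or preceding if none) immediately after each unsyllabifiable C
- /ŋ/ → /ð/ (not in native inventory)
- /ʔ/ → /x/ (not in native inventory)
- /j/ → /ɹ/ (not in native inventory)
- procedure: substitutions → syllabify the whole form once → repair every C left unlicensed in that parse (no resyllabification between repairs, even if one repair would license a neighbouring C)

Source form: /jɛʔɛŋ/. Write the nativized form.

ɹɛxɛðɛ

Substitution: /j/ → /ɹ/, /ʔ/ → /x/, /ŋ/ → /ð/, giving /ɹɛxɛð/.
Under (C)V, the unsyllabifiable consonants are /ð/ (no codas are permitted; onsets are limited to one consonant).
Inserting the epenthetic vowel yields /ð/ → /ðɛ/.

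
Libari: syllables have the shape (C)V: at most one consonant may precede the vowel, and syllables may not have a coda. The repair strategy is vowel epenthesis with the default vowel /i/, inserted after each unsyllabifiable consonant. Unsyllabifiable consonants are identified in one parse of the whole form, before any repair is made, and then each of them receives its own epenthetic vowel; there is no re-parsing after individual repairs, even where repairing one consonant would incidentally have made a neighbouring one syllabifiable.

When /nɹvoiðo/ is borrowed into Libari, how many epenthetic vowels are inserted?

The unsyllabifiable consonants are /n/, /ɹ/; each receives one epenthetic vowel.

2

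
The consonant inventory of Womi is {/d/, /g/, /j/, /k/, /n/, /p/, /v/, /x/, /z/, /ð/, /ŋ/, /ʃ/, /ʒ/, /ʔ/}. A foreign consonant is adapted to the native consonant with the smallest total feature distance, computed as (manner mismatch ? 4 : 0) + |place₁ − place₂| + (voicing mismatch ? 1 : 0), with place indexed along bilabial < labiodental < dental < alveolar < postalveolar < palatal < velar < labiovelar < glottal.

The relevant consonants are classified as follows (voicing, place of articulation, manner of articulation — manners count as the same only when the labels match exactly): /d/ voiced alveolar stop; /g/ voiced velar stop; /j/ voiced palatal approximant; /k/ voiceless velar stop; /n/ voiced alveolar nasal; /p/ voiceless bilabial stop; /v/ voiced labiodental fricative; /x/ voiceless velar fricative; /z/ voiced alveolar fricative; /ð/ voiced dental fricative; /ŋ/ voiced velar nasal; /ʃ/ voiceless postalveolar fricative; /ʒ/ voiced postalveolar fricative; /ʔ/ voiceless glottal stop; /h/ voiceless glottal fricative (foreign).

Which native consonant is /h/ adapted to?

x

/x/ is closest: same manner (fricative), place distance 2 (glottal→velar), same voicing; total 2. Next closest is /ʃ/ at distance 4.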